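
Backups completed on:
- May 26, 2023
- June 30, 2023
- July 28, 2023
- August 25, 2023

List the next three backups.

September 29, 2023; October 27, 2023; November 24, 2023

Every date is a Friday; gaps 35, 28, 28 days.
Each is the last Friday of its month (at least one falls on the 29th or later, ruling out '4th Friday').
September 2023 ends with Friday September 29, 2023.
October 2023 ends with Friday October 27, 2023.
Last Friday of November 2023: November 24, 2023.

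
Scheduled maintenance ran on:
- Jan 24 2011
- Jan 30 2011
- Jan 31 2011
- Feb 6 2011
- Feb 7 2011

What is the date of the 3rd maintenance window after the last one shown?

The gap pattern 6, 1, 6, 1 repeats every 2 events.
These are the Mondays and Sundays of each week.
Next Sunday: Feb 13 2011.
Next Monday: Feb 14 2011.
The following Sunday is Feb 20 2011.

Feb 20 2011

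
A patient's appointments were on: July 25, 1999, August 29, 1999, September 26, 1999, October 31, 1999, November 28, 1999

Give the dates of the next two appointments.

These are Sundays with 35, 28, 35, 28-day gaps.
Each is the final Sunday of its month — August 29, 1999 is past the 28th, so '4th Sunday' doesn't fit.
Last Sunday of December 1999: December 26, 1999.
Last Sunday of January 2000: January 30, 2000.

December 26, 1999; January 30, 2000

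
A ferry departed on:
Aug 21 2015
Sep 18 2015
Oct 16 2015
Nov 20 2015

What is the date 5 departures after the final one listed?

These are Fridays at 28- or 35-day spacing (28, 28, 35).
The pattern: 3rd Friday of the month.
3rd Friday of December 2015: Dec 18 2015.
January 2016 — 3rd Friday is Jan 15 2016.
February 2016 — 3rd Friday is Feb 19 2016.
March 2016 — 3rd Friday is Mar 18 2016.
3rd Friday of April 2016: Apr 15 2016.

Apr 15 2016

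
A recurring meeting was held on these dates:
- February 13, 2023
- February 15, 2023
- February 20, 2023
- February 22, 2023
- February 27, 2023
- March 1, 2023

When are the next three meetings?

Gaps: 2, 5, 2, 5, 2 days — not constant, but cyclic with period 2.
The events fall on every Monday and Wednesday.
Next Monday: March 6, 2023.
Next Wednesday: March 8, 2023.
The following Monday is March 13, 2023.

March 6, 2023; March 8, 2023; March 13, 2023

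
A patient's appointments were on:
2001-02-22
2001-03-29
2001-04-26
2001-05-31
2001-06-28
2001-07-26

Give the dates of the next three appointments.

These are Thursdays with 35, 28, 35, 28, 28-day gaps.
Each is the final Thursday of its month — 2001-03-29 is past the 28th, so '4th Thursday' doesn't fit.
August 2001 ends with Thursday 2001-08-30.
September 2001 ends with Thursday 2001-09-27.
Last Thursday of October 2001: 2001-10-25.

2001-08-30, 2001-09-27, 2001-10-25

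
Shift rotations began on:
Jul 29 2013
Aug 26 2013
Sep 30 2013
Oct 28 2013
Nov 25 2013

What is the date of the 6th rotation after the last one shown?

May 26 2014

Every date is a Monday; gaps 28, 35, 28, 28 days.
Each is the last Monday of its month (at least one falls on the 29th or later, ruling out '4th Monday').
Last Monday of December 2013: Dec 30 2013.
Last Monday of January 2014: Jan 27 2014.
Last Monday of February 2014: Feb 24 2014.
March 2014 ends with Monday Mar 31 2014.
April 2014 ends with Monday Apr 28 2014.
Last Monday of May 2014: May 26 2014.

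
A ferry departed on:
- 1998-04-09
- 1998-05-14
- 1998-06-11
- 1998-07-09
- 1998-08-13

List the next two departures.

All dates are Thursdays, 35, 28, 28, 35 days apart.
Specifically, the 2nd Thursday of each month.
2nd Thursday of September 1998: 1998-09-10.
October 1998 — 2nd Thursday is 1998-10-08.

1998-09-10, 1998-10-08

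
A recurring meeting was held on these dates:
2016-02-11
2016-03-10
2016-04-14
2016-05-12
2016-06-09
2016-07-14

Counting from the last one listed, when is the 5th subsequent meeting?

These are Thursdays at 28- or 35-day spacing (28, 35, 28, 28, 35).
The pattern: 2nd Thursday of the month.
2nd Thursday of August 2016: 2016-08-11.
September 2016 — 2nd Thursday is 2016-09-08.
October 2016 — 2nd Thursday is 2016-10-13.
November 2016 — 2nd Thursday is 2016-11-10.
2nd Thursday of December 2016: 2016-12-08.

2016-12-08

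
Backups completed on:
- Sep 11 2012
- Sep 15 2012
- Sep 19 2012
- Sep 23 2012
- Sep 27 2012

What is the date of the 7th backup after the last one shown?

Oct 25 2012

Every event comes 4 days after the last (4, 4, 4, 4).
Sep 27 2012 + 4 days = Oct 1 2012.
Oct 1 2012 + 4 days = Oct 5 2012.
Oct 5 2012 + 4 days = Oct 9 2012.
Oct 9 2012 + 4 days = Oct 13 2012.
Oct 13 2012 + 4 days = Oct 17 2012.
Oct 17 2012 + 4 days = Oct 21 2012.
Oct 21 2012 + 4 days = Oct 25 2012.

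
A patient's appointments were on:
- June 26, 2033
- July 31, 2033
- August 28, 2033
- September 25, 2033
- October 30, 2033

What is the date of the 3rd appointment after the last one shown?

Every date is a Sunday; gaps 35, 28, 28, 35 days.
Each is the last Sunday of its month (at least one falls on the 29th or later, ruling out '4th Sunday').
November 2033 ends with Sunday November 27, 2033.
Last Sunday of December 2033: December 25, 2033.
January 2034 ends with Sunday January 29, 2034.

January 29, 2034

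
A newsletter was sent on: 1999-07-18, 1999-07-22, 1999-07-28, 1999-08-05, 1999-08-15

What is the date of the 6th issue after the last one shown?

The spacing grows by 2 each time: 4, 6, 8, 10 days.
Next gap: 12 days. 1999-08-15 + 12 days = 1999-08-27.
Next gap: 14 days. 1999-08-27 + 14 days = 1999-09-10.
Next gap: 16 days. 1999-09-10 + 16 days = 1999-09-26.
Next gap: 18 days. 1999-09-26 + 18 days = 1999-10-14.
Next gap: 20 days. 1999-10-14 + 20 days = 1999-11-03.
Next gap: 22 days. 1999-11-03 + 22 days = 1999-11-25.

1999-11-25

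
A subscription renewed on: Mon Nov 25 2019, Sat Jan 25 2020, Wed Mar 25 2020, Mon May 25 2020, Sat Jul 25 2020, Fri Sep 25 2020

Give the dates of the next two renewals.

The day-of-month is always 25 (61, 60, 61, 61, 62 days between events).
So this recurs on the 25th of every 2 months.
Next: November 2020 → Wed Nov 25 2020.
January 2021: Mon Jan 25 2021.

Wed Nov 25 2020, Mon Jan 25 2021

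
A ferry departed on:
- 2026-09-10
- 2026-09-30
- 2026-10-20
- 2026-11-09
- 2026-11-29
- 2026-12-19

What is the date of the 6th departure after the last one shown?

The spacing is 20, 20, 20, 20, 20 days — always 20 days.
2026-12-19 + 20 days = 2027-01-08.
2027-01-08 + 20 days = 2027-01-28.
2027-01-28 + 20 days = 2027-02-17.
2027-02-17 + 20 days = 2027-03-09.
2027-03-09 + 20 days = 2027-03-29.
2027-03-29 + 20 days = 2027-04-18.

2027-04-18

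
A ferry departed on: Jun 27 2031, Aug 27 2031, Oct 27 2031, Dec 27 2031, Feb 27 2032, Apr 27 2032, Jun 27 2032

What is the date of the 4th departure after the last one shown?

Each date is the 27th; the gaps (61, 61, 61, 62, 60, 61) track the month lengths.
The rule is the 27th of every 2 months.
August 2032: Aug 27 2032.
October 2032: Oct 27 2032.
Next: December 2032 → Dec 27 2032.
Next: February 2033 → Feb 27 2033.

Feb 27 2033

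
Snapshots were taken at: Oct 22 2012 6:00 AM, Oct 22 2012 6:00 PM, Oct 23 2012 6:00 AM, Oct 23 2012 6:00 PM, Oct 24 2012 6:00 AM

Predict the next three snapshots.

Spacing: 12, 12, 12, 12 h — constant 12 h.
Oct 24 2012 6:00 AM + 12 h = Oct 24 2012 6:00 PM.
Oct 24 2012 6:00 PM + 12 h = Oct 25 2012 6:00 AM.
Oct 25 2012 6:00 AM + 12 h = Oct 25 2012 6:00 PM.

Oct 24 2012 6:00 PM, Oct 25 2012 6:00 AM, Oct 25 2012 6:00 PM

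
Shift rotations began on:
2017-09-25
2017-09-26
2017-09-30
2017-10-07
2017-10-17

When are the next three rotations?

Gaps: 1, 4, 7, 10 days — each gap is 3 larger than the previous one.
Next gap: 13 days. 2017-10-17 + 13 days = 2017-10-30.
Next gap: 16 days. 2017-10-30 + 16 days = 2017-11-15.
Next gap: 19 days. 2017-11-15 + 19 days = 2017-12-04.

2017-10-30, 2017-11-15, 2017-12-04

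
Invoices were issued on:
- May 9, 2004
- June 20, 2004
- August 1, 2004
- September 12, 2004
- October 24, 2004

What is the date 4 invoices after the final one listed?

The spacing is 42, 42, 42, 42 days — always 42 days.
October 24, 2004 + 42 days = December 5, 2004.
December 5, 2004 + 42 days = January 16, 2005.
January 16, 2005 + 42 days = February 27, 2005.
February 27, 2005 + 42 days = April 10, 2005.

April 10, 2005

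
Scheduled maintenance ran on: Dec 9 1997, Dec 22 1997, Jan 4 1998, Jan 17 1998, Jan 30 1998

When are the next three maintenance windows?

Every event comes 13 days after the last (13, 13, 13, 13).
Jan 30 1998 + 13 days = Feb 12 1998.
Feb 12 1998 + 13 days = Feb 25 1998.
Feb 25 1998 + 13 days = Mar 10 1998.

Feb 12 1998, Feb 25 1998, Mar 10 1998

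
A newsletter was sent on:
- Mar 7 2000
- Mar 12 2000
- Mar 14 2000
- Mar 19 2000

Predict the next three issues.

Gaps: 5, 2, 5 days — not constant, but cyclic with period 2.
The events fall on every Tuesday and Sunday.
Next Tuesday: Mar 21 2000.
The following Sunday is Mar 26 2000.
The following Tuesday is Mar 28 2000.

Mar 21 2000, Mar 26 2000, Mar 28 2000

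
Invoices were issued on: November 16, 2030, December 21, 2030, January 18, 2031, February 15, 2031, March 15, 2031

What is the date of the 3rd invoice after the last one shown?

June 21, 2031

All dates are Saturdays, 35, 28, 28, 28 days apart.
Specifically, the 3rd Saturday of each month.
3rd Saturday of April 2031: April 19, 2031.
3rd Saturday of May 2031: May 17, 2031.
June 2031 — 3rd Saturday is June 21, 2031.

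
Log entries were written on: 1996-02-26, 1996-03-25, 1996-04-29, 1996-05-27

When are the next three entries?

1996-06-24, 1996-07-29, 1996-08-26

Every date is a Monday; gaps 28, 35, 28 days.
Each is the last Monday of its month (at least one falls on the 29th or later, ruling out '4th Monday').
June 1996 ends with Monday 1996-06-24.
July 1996 ends with Monday 1996-07-29.
Last Monday of August 1996: 1996-08-26.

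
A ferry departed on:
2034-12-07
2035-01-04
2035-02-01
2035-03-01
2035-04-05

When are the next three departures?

These are Thursdays at 28- or 35-day spacing (28, 28, 28, 35).
The pattern: 1st Thursday of the month.
May 2035 — 1st Thursday is 2035-05-03.
1st Thursday of June 2035: 2035-06-07.
1st Thursday of July 2035: 2035-07-05.

2035-05-03, 2035-06-07, 2035-07-05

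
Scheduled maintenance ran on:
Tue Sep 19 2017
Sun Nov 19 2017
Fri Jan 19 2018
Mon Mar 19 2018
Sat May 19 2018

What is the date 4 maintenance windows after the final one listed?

The day-of-month is always 19 (61, 61, 59, 61 days between events).
So this recurs on the 19th of every 2 months.
July 2018: Thu Jul 19 2018.
Next: September 2018 → Wed Sep 19 2018.
Next: November 2018 → Mon Nov 19 2018.
Next: January 2019 → Sat Jan 19 2019.

Sat Jan 19 2019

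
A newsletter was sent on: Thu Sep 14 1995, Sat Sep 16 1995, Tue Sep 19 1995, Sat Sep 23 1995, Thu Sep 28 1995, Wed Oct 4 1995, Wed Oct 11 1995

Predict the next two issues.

Thu Oct 19 1995, Sat Oct 28 1995

Intervals are 2, 3, 4, 5, 6, 7 days — an arithmetic progression with common difference 1.
Next gap: 8 days. Wed Oct 11 1995 + 8 days = Thu Oct 19 1995.
Next gap: 9 days. Thu Oct 19 1995 + 9 days = Sat Oct 28 1995.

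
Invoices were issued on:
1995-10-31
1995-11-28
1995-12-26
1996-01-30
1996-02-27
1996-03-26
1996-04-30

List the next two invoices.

Every date is a Tuesday; gaps 28, 28, 35, 28, 28, 35 days.
Each is the last Tuesday of its month (at least one falls on the 29th or later, ruling out '4th Tuesday').
Last Tuesday of May 1996: 1996-05-28.
Last Tuesday of June 1996: 1996-06-25.

1996-05-28, 1996-06-25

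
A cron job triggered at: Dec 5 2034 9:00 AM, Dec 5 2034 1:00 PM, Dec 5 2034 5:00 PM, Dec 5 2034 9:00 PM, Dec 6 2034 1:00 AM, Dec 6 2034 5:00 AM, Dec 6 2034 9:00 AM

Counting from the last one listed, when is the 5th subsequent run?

Gaps: 4, 4, 4, 4, 4, 4 hours — each event is 4 hours after the previous one.
Dec 6 2034 9:00 AM + 4 h = Dec 6 2034 1:00 PM.
Dec 6 2034 1:00 PM + 4 h = Dec 6 2034 5:00 PM.
Dec 6 2034 5:00 PM + 4 h = Dec 6 2034 9:00 PM.
Dec 6 2034 9:00 PM + 4 h = Dec 7 2034 1:00 AM.
Dec 7 2034 1:00 AM + 4 h = Dec 7 2034 5:00 AM.

Dec 7 2034 5:00 AM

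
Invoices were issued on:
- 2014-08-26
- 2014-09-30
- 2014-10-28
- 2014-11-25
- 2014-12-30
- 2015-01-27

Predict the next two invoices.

2015-02-24, 2015-03-31

These are Tuesdays with 35, 28, 28, 35, 28-day gaps.
Each is the final Tuesday of its month — 2014-09-30 is past the 28th, so '4th Tuesday' doesn't fit.
Last Tuesday of February 2015: 2015-02-24.
Last Tuesday of March 2015: 2015-03-31.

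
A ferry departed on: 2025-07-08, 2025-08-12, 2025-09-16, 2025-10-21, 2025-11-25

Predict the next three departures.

2025-12-30, 2026-02-03, 2026-03-10

Every event comes 35 days after the last (35, 35, 35, 35).
2025-11-25 + 35 days = 2025-12-30.
2025-12-30 + 35 days = 2026-02-03.
2026-02-03 + 35 days = 2026-03-10.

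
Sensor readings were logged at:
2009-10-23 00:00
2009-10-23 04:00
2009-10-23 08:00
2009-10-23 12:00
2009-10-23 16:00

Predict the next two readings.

The interval is a steady 4 hours (4, 4, 4, 4).
2009-10-23 16:00 + 4 h = 2009-10-23 20:00.
2009-10-23 20:00 + 4 h = 2009-10-24 00:00.

2009-10-23 20:00, 2009-10-24 00:00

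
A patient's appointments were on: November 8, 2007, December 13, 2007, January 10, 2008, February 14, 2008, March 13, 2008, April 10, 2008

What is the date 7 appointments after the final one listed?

November 13, 2008

All dates are Thursdays, 35, 28, 35, 28, 28 days apart.
Specifically, the 2nd Thursday of each month.
2nd Thursday of May 2008: May 8, 2008.
June 2008 — 2nd Thursday is June 12, 2008.
2nd Thursday of July 2008: July 10, 2008.
2nd Thursday of August 2008: August 14, 2008.
September 2008 — 2nd Thursday is September 11, 2008.
2nd Thursday of October 2008: October 9, 2008.
November 2008 — 2nd Thursday is November 13, 2008.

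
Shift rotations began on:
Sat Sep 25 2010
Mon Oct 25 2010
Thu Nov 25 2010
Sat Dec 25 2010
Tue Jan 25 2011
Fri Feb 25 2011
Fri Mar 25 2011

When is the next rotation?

Mon Apr 25 2011

Gaps: 30, 31, 30, 31, 31, 28 days — not constant. Every event is on the 25th of the month.
Pattern: the 25th of each month.
April 2011: Mon Apr 25 2011.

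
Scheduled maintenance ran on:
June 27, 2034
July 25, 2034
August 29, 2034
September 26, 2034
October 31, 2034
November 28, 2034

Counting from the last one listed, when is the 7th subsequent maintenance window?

June 26, 2035

Every date is a Tuesday; gaps 28, 35, 28, 35, 28 days.
Each is the last Tuesday of its month (at least one falls on the 29th or later, ruling out '4th Tuesday').
Last Tuesday of December 2034: December 26, 2034.
January 2035 ends with Tuesday January 30, 2035.
Last Tuesday of February 2035: February 27, 2035.
March 2035 ends with Tuesday March 27, 2035.
Last Tuesday of April 2035: April 24, 2035.
May 2035 ends with Tuesday May 29, 2035.
June 2035 ends with Tuesday June 26, 2035.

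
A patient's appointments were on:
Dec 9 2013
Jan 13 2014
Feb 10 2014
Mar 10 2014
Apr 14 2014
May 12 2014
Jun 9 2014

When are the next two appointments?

Jul 14 2014, Aug 11 2014

These are Mondays at 28- or 35-day spacing (35, 28, 28, 35, 28, 28).
The pattern: 2nd Monday of the month.
2nd Monday of July 2014: Jul 14 2014.
August 2014 — 2nd Monday is Aug 11 2014.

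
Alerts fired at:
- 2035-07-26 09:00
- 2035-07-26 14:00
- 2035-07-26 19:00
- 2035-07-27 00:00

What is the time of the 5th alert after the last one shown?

2035-07-28 01:00

Spacing: 5, 5, 5 h — constant 5 h.
2035-07-27 00:00 + 5 h = 2035-07-27 05:00.
2035-07-27 05:00 + 5 h = 2035-07-27 10:00.
2035-07-27 10:00 + 5 h = 2035-07-27 15:00.
2035-07-27 15:00 + 5 h = 2035-07-27 20:00.
2035-07-27 20:00 + 5 h = 2035-07-28 01:00.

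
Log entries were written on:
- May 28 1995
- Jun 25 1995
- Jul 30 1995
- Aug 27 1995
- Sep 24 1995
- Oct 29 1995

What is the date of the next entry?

Nov 26 1995

All Sundays; the gaps (28, 35, 28, 28, 35) vary with month length.
This is the last Sunday of each month.
November 1995 ends with Sunday Nov 26 1995.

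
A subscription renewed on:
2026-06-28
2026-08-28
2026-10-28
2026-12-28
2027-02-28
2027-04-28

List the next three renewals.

2027-06-28, 2027-08-28, 2027-10-28

Gaps: 61, 61, 61, 62, 59 days — not constant. Every event is on the 28th of the month.
Pattern: the 28th of every 2 months.
Next: June 2027 → 2027-06-28.
Next: August 2027 → 2027-08-28.
Next: October 2027 → 2027-10-28.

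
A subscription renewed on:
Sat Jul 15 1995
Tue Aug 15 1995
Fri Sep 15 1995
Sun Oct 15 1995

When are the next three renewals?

Each date is the 15th; the gaps (31, 31, 30) track the month lengths.
The rule is the 15th of each month.
November 1995: Wed Nov 15 1995.
December 1995: Fri Dec 15 1995.
January 1996: Mon Jan 15 1996.

Wed Nov 15 1995, Fri Dec 15 1995, Mon Jan 15 1996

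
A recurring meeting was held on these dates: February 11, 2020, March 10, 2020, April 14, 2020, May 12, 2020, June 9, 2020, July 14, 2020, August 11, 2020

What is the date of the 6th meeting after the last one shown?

All dates are Tuesdays, 28, 35, 28, 28, 35, 28 days apart.
Specifically, the 2nd Tuesday of each month.
September 2020 — 2nd Tuesday is September 8, 2020.
2nd Tuesday of October 2020: October 13, 2020.
November 2020 — 2nd Tuesday is November 10, 2020.
2nd Tuesday of December 2020: December 8, 2020.
2nd Tuesday of January 2021: January 12, 2021.
2nd Tuesday of February 2021: February 9, 2021.

February 9, 2021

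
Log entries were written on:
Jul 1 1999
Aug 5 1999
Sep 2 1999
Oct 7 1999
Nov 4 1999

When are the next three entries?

Gaps: 35, 28, 35, 28 days — a mix of 28 and 35. Every date is a Thursday.
Each is the 1st Thursday of its month.
1st Thursday of December 1999: Dec 2 1999.
1st Thursday of January 2000: Jan 6 2000.
February 2000 — 1st Thursday is Feb 3 2000.

Dec 2 1999, Jan 6 2000, Feb 3 2000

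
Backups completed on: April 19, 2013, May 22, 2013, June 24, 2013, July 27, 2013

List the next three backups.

The spacing is 33, 33, 33 days — always 33 days.
July 27, 2013 + 33 days = August 29, 2013.
August 29, 2013 + 33 days = October 1, 2013.
October 1, 2013 + 33 days = November 3, 2013.

August 29, 2013; October 1, 2013; November 3, 2013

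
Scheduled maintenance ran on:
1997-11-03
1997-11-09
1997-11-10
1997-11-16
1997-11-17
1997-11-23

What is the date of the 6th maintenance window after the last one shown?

1997-12-14

The gap pattern 6, 1, 6, 1, 6 repeats every 2 events.
These are the Mondays and Sundays of each week.
Next Monday: 1997-11-24.
Next Sunday: 1997-11-30.
Next Monday: 1997-12-01.
The following Sunday is 1997-12-07.
Next Monday: 1997-12-08.
Next Sunday: 1997-12-14.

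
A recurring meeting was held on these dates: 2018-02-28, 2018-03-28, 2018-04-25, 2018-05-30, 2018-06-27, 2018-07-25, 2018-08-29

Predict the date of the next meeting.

2018-09-26

Every date is a Wednesday; gaps 28, 28, 35, 28, 28, 35 days.
Each is the last Wednesday of its month (at least one falls on the 29th or later, ruling out '4th Wednesday').
September 2018 ends with Wednesday 2018-09-26.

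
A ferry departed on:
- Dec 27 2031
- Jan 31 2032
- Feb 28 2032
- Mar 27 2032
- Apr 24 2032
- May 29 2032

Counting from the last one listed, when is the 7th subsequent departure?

These are Saturdays with 35, 28, 28, 28, 35-day gaps.
Each is the final Saturday of its month — Jan 31 2032 is past the 28th, so '4th Saturday' doesn't fit.
Last Saturday of June 2032: Jun 26 2032.
July 2032 ends with Saturday Jul 31 2032.
Last Saturday of August 2032: Aug 28 2032.
Last Saturday of September 2032: Sep 25 2032.
Last Saturday of October 2032: Oct 30 2032.
November 2032 ends with Saturday Nov 27 2032.
Last Saturday of December 2032: Dec 25 2032.

Dec 25 2032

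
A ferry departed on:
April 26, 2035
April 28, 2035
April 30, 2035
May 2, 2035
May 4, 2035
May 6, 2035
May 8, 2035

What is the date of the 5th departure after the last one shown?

May 18, 2035

Every event comes 2 days after the last (2, 2, 2, 2, 2, 2).
May 8, 2035 + 2 days = May 10, 2035.
May 10, 2035 + 2 days = May 12, 2035.
May 12, 2035 + 2 days = May 14, 2035.
May 14, 2035 + 2 days = May 16, 2035.
May 16, 2035 + 2 days = May 18, 2035.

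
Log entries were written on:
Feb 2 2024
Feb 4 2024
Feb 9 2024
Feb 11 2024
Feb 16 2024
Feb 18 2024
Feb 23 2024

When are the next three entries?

Gaps: 2, 5, 2, 5, 2, 5 days — not constant, but cyclic with period 2.
The events fall on every Friday and Sunday.
Next Sunday: Feb 25 2024.
Next Friday: Mar 1 2024.
The following Sunday is Mar 3 2024.

Feb 25 2024, Mar 1 2024, Mar 3 2024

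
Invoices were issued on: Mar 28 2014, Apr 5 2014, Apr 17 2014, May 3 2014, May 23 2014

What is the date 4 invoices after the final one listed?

Intervals are 8, 12, 16, 20 days — an arithmetic progression with common difference 4.
Next gap: 24 days. May 23 2014 + 24 days = Jun 16 2014.
Next gap: 28 days. Jun 16 2014 + 28 days = Jul 14 2014.
Next gap: 32 days. Jul 14 2014 + 32 days = Aug 15 2014.
Next gap: 36 days. Aug 15 2014 + 36 days = Sep 20 2014.

Sep 20 2014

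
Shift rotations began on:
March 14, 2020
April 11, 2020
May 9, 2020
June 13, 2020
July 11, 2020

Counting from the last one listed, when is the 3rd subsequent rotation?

October 10, 2020

Gaps: 28, 28, 35, 28 days — a mix of 28 and 35. Every date is a Saturday.
Each is the 2nd Saturday of its month.
2nd Saturday of August 2020: August 8, 2020.
September 2020 — 2nd Saturday is September 12, 2020.
2nd Saturday of October 2020: October 10, 2020.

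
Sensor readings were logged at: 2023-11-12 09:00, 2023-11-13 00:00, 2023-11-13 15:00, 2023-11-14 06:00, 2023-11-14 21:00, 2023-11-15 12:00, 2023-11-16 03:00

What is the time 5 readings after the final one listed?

2023-11-19 06:00

Gaps: 15, 15, 15, 15, 15, 15 hours — each event is 15 hours after the previous one.
2023-11-16 03:00 + 15 h = 2023-11-16 18:00.
2023-11-16 18:00 + 15 h = 2023-11-17 09:00.
2023-11-17 09:00 + 15 h = 2023-11-18 00:00.
2023-11-18 00:00 + 15 h = 2023-11-18 15:00.
2023-11-18 15:00 + 15 h = 2023-11-19 06:00.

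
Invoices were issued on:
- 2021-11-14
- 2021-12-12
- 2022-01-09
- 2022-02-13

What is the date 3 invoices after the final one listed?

2022-05-08

All dates are Sundays, 28, 28, 35 days apart.
Specifically, the 2nd Sunday of each month.
March 2022 — 2nd Sunday is 2022-03-13.
April 2022 — 2nd Sunday is 2022-04-10.
May 2022 — 2nd Sunday is 2022-05-08.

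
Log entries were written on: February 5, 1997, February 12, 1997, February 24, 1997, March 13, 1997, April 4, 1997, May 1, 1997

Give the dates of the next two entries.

June 2, 1997; July 9, 1997

Intervals are 7, 12, 17, 22, 27 days — an arithmetic progression with common difference 5.
Next gap: 32 days. May 1, 1997 + 32 days = June 2, 1997.
Next gap: 37 days. June 2, 1997 + 37 days = July 9, 1997.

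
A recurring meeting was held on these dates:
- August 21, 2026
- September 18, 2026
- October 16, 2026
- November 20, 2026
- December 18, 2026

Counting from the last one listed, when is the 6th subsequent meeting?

June 18, 2027

These are Fridays at 28- or 35-day spacing (28, 28, 35, 28).
The pattern: 3rd Friday of the month.
January 2027 — 3rd Friday is January 15, 2027.
3rd Friday of February 2027: February 19, 2027.
March 2027 — 3rd Friday is March 19, 2027.
3rd Friday of April 2027: April 16, 2027.
May 2027 — 3rd Friday is May 21, 2027.
June 2027 — 3rd Friday is June 18, 2027.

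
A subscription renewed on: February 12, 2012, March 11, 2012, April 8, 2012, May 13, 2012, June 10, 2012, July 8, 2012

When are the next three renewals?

August 12, 2012; September 9, 2012; October 14, 2012

Gaps: 28, 28, 35, 28, 28 days — a mix of 28 and 35. Every date is a Sunday.
Each is the 2nd Sunday of its month.
August 2012 — 2nd Sunday is August 12, 2012.
September 2012 — 2nd Sunday is September 9, 2012.
2nd Sunday of October 2012: October 14, 2012.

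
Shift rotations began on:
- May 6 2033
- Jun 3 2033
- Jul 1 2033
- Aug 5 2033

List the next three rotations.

Sep 2 2033, Oct 7 2033, Nov 4 2033

All dates are Fridays, 28, 28, 35 days apart.
Specifically, the 1st Friday of each month.
1st Friday of September 2033: Sep 2 2033.
October 2033 — 1st Friday is Oct 7 2033.
November 2033 — 1st Friday is Nov 4 2033.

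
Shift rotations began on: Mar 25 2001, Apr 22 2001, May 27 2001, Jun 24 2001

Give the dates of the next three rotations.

Jul 22 2001, Aug 26 2001, Sep 23 2001

These are Sundays at 28- or 35-day spacing (28, 35, 28).
The pattern: 4th Sunday of the month.
4th Sunday of July 2001: Jul 22 2001.
August 2001 — 4th Sunday is Aug 26 2001.
September 2001 — 4th Sunday is Sep 23 2001.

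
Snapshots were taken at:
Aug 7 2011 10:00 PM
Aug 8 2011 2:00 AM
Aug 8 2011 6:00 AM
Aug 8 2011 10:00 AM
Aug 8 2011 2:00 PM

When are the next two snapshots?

Aug 8 2011 6:00 PM, Aug 8 2011 10:00 PM

The interval is a steady 4 hours (4, 4, 4, 4).
Aug 8 2011 2:00 PM + 4 h = Aug 8 2011 6:00 PM.
Aug 8 2011 6:00 PM + 4 h = Aug 8 2011 10:00 PM.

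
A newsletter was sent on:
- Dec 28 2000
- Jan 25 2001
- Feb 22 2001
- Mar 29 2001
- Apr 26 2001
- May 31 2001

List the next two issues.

All Thursdays; the gaps (28, 28, 35, 28, 35) vary with month length.
This is the last Thursday of each month.
June 2001 ends with Thursday Jun 28 2001.
July 2001 ends with Thursday Jul 26 2001.

Jun 28 2001, Jul 26 2001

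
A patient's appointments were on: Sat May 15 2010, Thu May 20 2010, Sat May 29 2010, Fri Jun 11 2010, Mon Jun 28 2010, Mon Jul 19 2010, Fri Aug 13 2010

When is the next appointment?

Intervals are 5, 9, 13, 17, 21, 25 days — an arithmetic progression with common difference 4.
Next gap: 29 days. Fri Aug 13 2010 + 29 days = Sat Sep 11 2010.

Sat Sep 11 2010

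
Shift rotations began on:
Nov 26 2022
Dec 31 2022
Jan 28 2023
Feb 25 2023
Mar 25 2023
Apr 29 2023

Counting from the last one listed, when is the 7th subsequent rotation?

All Saturdays; the gaps (35, 28, 28, 28, 35) vary with month length.
This is the last Saturday of each month.
Last Saturday of May 2023: May 27 2023.
Last Saturday of June 2023: Jun 24 2023.
July 2023 ends with Saturday Jul 29 2023.
August 2023 ends with Saturday Aug 26 2023.
September 2023 ends with Saturday Sep 30 2023.
October 2023 ends with Saturday Oct 28 2023.
November 2023 ends with Saturday Nov 25 2023.

Nov 25 2023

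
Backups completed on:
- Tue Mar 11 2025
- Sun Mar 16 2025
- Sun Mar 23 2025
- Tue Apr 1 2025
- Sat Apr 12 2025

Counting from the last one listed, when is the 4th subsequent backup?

Intervals are 5, 7, 9, 11 days — an arithmetic progression with common difference 2.
Next gap: 13 days. Sat Apr 12 2025 + 13 days = Fri Apr 25 2025.
Next gap: 15 days. Fri Apr 25 2025 + 15 days = Sat May 10 2025.
Next gap: 17 days. Sat May 10 2025 + 17 days = Tue May 27 2025.
Next gap: 19 days. Tue May 27 2025 + 19 days = Sun Jun 15 2025.

Sun Jun 15 2025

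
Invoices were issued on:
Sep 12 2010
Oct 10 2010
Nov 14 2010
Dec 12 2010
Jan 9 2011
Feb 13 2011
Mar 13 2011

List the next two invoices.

Gaps: 28, 35, 28, 28, 35, 28 days — a mix of 28 and 35. Every date is a Sunday.
Each is the 2nd Sunday of its month.
2nd Sunday of April 2011: Apr 10 2011.
May 2011 — 2nd Sunday is May 8 2011.

Apr 10 2011, May 8 2011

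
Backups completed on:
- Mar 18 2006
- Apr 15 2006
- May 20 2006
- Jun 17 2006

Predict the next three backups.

All dates are Saturdays, 28, 35, 28 days apart.
Specifically, the 3rd Saturday of each month.
July 2006 — 3rd Saturday is Jul 15 2006.
3rd Saturday of August 2006: Aug 19 2006.
3rd Saturday of September 2006: Sep 16 2006.

Jul 15 2006, Aug 19 2006, Sep 16 2006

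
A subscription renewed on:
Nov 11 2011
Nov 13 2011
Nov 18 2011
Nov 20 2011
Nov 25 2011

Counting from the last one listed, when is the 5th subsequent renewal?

Every event lands on a Friday or Sunday (gaps cycle 2, 5, 2, 5).
So the schedule is: every Friday and Sunday.
Next Sunday: Nov 27 2011.
Next Friday: Dec 2 2011.
Next Sunday: Dec 4 2011.
The following Friday is Dec 9 2011.
Next Sunday: Dec 11 2011.

Dec 11 2011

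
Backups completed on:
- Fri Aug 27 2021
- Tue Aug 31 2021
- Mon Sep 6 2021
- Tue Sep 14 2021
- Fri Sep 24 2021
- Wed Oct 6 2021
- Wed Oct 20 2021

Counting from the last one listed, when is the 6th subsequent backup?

Intervals are 4, 6, 8, 10, 12, 14 days — an arithmetic progression with common difference 2.
Next gap: 16 days. Wed Oct 20 2021 + 16 days = Fri Nov 5 2021.
Next gap: 18 days. Fri Nov 5 2021 + 18 days = Tue Nov 23 2021.
Next gap: 20 days. Tue Nov 23 2021 + 20 days = Mon Dec 13 2021.
Next gap: 22 days. Mon Dec 13 2021 + 22 days = Tue Jan 4 2022.
Next gap: 24 days. Tue Jan 4 2022 + 24 days = Fri Jan 28 2022.
Next gap: 26 days. Fri Jan 28 2022 + 26 days = Wed Feb 23 2022.

Wed Feb 23 2022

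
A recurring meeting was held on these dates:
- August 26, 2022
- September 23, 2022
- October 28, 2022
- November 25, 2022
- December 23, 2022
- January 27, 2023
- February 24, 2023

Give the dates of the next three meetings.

Gaps: 28, 35, 28, 28, 35, 28 days — a mix of 28 and 35. Every date is a Friday.
Each is the 4th Friday of its month.
March 2023 — 4th Friday is March 24, 2023.
April 2023 — 4th Friday is April 28, 2023.
May 2023 — 4th Friday is May 26, 2023.

March 24, 2023; April 28, 2023; May 26, 2023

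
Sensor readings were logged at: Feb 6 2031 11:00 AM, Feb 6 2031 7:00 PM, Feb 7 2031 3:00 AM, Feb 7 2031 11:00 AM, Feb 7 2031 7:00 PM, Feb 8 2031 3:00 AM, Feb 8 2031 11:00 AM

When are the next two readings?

Feb 8 2031 7:00 PM, Feb 9 2031 3:00 AM

Gaps: 8, 8, 8, 8, 8, 8 hours — each event is 8 hours after the previous one.
Feb 8 2031 11:00 AM + 8 h = Feb 8 2031 7:00 PM.
Feb 8 2031 7:00 PM + 8 h = Feb 9 2031 3:00 AM.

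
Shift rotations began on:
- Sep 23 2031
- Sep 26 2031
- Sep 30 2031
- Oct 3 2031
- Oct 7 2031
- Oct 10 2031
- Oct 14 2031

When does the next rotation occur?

The gap pattern 3, 4, 3, 4, 3, 4 repeats every 2 events.
These are the Tuesdays and Fridays of each week.
The following Friday is Oct 17 2031.

Oct 17 2031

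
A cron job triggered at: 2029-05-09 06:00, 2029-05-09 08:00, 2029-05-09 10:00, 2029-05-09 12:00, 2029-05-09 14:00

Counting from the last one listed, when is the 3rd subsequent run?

Gaps: 2, 2, 2, 2 hours — each event is 2 hours after the previous one.
2029-05-09 14:00 + 2 h = 2029-05-09 16:00.
2029-05-09 16:00 + 2 h = 2029-05-09 18:00.
2029-05-09 18:00 + 2 h = 2029-05-09 20:00.

2029-05-09 20:00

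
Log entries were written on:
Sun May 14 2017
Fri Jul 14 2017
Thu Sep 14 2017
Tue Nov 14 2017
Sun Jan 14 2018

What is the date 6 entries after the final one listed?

Gaps: 61, 62, 61, 61 days — not constant. Every event is on the 14th of the month.
Pattern: the 14th of every 2 months.
Next: March 2018 → Wed Mar 14 2018.
May 2018: Mon May 14 2018.
July 2018: Sat Jul 14 2018.
September 2018: Fri Sep 14 2018.
November 2018: Wed Nov 14 2018.
Next: January 2019 → Mon Jan 14 2019.

Mon Jan 14 2019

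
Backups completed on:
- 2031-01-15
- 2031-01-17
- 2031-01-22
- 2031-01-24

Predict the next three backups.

The gap pattern 2, 5, 2 repeats every 2 events.
These are the Wednesdays and Fridays of each week.
The following Wednesday is 2031-01-29.
Next Friday: 2031-01-31.
The following Wednesday is 2031-02-05.

2031-01-29, 2031-01-31, 2031-02-05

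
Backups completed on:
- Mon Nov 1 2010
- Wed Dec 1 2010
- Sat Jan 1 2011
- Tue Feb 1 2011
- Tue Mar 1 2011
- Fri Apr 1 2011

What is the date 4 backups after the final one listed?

Mon Aug 1 2011

Each date is the 1st; the gaps (30, 31, 31, 28, 31) track the month lengths.
The rule is the 1st of each month.
May 2011: Sun May 1 2011.
June 2011: Wed Jun 1 2011.
Next: July 2011 → Fri Jul 1 2011.
August 2011: Mon Aug 1 2011.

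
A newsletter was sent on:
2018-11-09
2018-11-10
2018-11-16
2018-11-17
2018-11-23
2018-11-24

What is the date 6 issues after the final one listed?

Gaps: 1, 6, 1, 6, 1 days — not constant, but cyclic with period 2.
The events fall on every Friday and Saturday.
Next Friday: 2018-11-30.
Next Saturday: 2018-12-01.
The following Friday is 2018-12-07.
Next Saturday: 2018-12-08.
The following Friday is 2018-12-14.
Next Saturday: 2018-12-15.

2018-12-15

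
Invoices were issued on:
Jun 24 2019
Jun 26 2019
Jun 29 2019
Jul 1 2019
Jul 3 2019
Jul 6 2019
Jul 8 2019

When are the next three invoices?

Every event lands on a Monday or Wednesday or Saturday (gaps cycle 2, 3, 2, 2, 3, 2).
So the schedule is: every Monday, Wednesday and Saturday.
Next Wednesday: Jul 10 2019.
Next Saturday: Jul 13 2019.
Next Monday: Jul 15 2019.

Jul 10 2019, Jul 13 2019, Jul 15 2019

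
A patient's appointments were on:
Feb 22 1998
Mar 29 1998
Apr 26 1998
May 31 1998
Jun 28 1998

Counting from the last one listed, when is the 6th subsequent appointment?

Dec 27 1998

Every date is a Sunday; gaps 35, 28, 35, 28 days.
Each is the last Sunday of its month (at least one falls on the 29th or later, ruling out '4th Sunday').
July 1998 ends with Sunday Jul 26 1998.
Last Sunday of August 1998: Aug 30 1998.
Last Sunday of September 1998: Sep 27 1998.
Last Sunday of October 1998: Oct 25 1998.
Last Sunday of November 1998: Nov 29 1998.
December 1998 ends with Sunday Dec 27 1998.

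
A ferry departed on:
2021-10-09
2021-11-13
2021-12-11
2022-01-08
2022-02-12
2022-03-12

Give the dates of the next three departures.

2022-04-09, 2022-05-14, 2022-06-11

Gaps: 35, 28, 28, 35, 28 days — a mix of 28 and 35. Every date is a Saturday.
Each is the 2nd Saturday of its month.
2nd Saturday of April 2022: 2022-04-09.
2nd Saturday of May 2022: 2022-05-14.
2nd Saturday of June 2022: 2022-06-11.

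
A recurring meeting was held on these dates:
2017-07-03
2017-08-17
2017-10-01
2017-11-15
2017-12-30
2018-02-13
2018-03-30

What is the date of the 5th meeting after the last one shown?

Every event comes 45 days after the last (45, 45, 45, 45, 45, 45).
2018-03-30 + 45 days = 2018-05-14.
2018-05-14 + 45 days = 2018-06-28.
2018-06-28 + 45 days = 2018-08-12.
2018-08-12 + 45 days = 2018-09-26.
2018-09-26 + 45 days = 2018-11-10.

2018-11-10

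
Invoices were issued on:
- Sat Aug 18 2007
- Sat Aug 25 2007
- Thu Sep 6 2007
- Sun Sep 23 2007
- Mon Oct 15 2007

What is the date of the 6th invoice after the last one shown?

The spacing grows by 5 each time: 7, 12, 17, 22 days.
Next gap: 27 days. Mon Oct 15 2007 + 27 days = Sun Nov 11 2007.
Next gap: 32 days. Sun Nov 11 2007 + 32 days = Thu Dec 13 2007.
Next gap: 37 days. Thu Dec 13 2007 + 37 days = Sat Jan 19 2008.
Next gap: 42 days. Sat Jan 19 2008 + 42 days = Sat Mar 1 2008.
Next gap: 47 days. Sat Mar 1 2008 + 47 days = Thu Apr 17 2008.
Next gap: 52 days. Thu Apr 17 2008 + 52 days = Sun Jun 8 2008.

Sun Jun 8 2008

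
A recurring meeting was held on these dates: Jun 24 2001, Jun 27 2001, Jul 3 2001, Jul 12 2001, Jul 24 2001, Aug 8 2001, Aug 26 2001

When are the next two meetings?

Intervals are 3, 6, 9, 12, 15, 18 days — an arithmetic progression with common difference 3.
Next gap: 21 days. Aug 26 2001 + 21 days = Sep 16 2001.
Next gap: 24 days. Sep 16 2001 + 24 days = Oct 10 2001.

Sep 16 2001, Oct 10 2001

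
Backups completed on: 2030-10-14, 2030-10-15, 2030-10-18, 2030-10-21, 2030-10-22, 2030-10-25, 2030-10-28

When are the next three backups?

Gaps: 1, 3, 3, 1, 3, 3 days — not constant, but cyclic with period 3.
The events fall on every Monday, Tuesday and Friday.
The following Tuesday is 2030-10-29.
The following Friday is 2030-11-01.
The following Monday is 2030-11-04.

2030-10-29, 2030-11-01, 2030-11-04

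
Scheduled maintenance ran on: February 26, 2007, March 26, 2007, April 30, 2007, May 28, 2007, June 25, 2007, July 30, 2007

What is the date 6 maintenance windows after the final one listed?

January 28, 2008

These are Mondays with 28, 35, 28, 28, 35-day gaps.
Each is the final Monday of its month — April 30, 2007 is past the 28th, so '4th Monday' doesn't fit.
August 2007 ends with Monday August 27, 2007.
September 2007 ends with Monday September 24, 2007.
October 2007 ends with Monday October 29, 2007.
November 2007 ends with Monday November 26, 2007.
Last Monday of December 2007: December 31, 2007.
Last Monday of January 2008: January 28, 2008.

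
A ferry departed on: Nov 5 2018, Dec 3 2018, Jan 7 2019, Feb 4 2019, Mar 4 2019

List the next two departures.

Apr 1 2019, May 6 2019

Gaps: 28, 35, 28, 28 days — a mix of 28 and 35. Every date is a Monday.
Each is the 1st Monday of its month.
1st Monday of April 2019: Apr 1 2019.
May 2019 — 1st Monday is May 6 2019.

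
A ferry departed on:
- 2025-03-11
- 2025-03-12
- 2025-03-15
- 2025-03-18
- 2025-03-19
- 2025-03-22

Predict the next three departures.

2025-03-25, 2025-03-26, 2025-03-29

Every event lands on a Tuesday or Wednesday or Saturday (gaps cycle 1, 3, 3, 1, 3).
So the schedule is: every Tuesday, Wednesday and Saturday.
The following Tuesday is 2025-03-25.
Next Wednesday: 2025-03-26.
The following Saturday is 2025-03-29.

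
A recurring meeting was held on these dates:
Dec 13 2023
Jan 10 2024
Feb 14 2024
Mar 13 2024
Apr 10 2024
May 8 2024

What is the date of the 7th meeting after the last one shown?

Gaps: 28, 35, 28, 28, 28 days — a mix of 28 and 35. Every date is a Wednesday.
Each is the 2nd Wednesday of its month.
2nd Wednesday of June 2024: Jun 12 2024.
July 2024 — 2nd Wednesday is Jul 10 2024.
2nd Wednesday of August 2024: Aug 14 2024.
2nd Wednesday of September 2024: Sep 11 2024.
October 2024 — 2nd Wednesday is Oct 9 2024.
2nd Wednesday of November 2024: Nov 13 2024.
December 2024 — 2nd Wednesday is Dec 11 2024.

Dec 11 2024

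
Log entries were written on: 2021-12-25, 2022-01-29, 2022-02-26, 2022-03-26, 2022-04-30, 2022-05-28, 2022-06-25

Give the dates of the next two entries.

Every date is a Saturday; gaps 35, 28, 28, 35, 28, 28 days.
Each is the last Saturday of its month (at least one falls on the 29th or later, ruling out '4th Saturday').
July 2022 ends with Saturday 2022-07-30.
August 2022 ends with Saturday 2022-08-27.

2022-07-30, 2022-08-27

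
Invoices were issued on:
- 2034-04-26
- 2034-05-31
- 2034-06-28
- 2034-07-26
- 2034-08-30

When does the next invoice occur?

These are Wednesdays with 35, 28, 28, 35-day gaps.
Each is the final Wednesday of its month — 2034-05-31 is past the 28th, so '4th Wednesday' doesn't fit.
Last Wednesday of September 2034: 2034-09-27.

2034-09-27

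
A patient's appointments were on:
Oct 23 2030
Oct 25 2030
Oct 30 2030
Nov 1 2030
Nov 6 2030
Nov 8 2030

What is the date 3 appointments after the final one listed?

Every event lands on a Wednesday or Friday (gaps cycle 2, 5, 2, 5, 2).
So the schedule is: every Wednesday and Friday.
The following Wednesday is Nov 13 2030.
The following Friday is Nov 15 2030.
Next Wednesday: Nov 20 2030.

Nov 20 2030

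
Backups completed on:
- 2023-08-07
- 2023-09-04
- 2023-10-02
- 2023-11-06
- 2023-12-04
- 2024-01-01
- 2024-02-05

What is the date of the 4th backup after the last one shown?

2024-06-03

All dates are Mondays, 28, 28, 35, 28, 28, 35 days apart.
Specifically, the 1st Monday of each month.
March 2024 — 1st Monday is 2024-03-04.
1st Monday of April 2024: 2024-04-01.
May 2024 — 1st Monday is 2024-05-06.
1st Monday of June 2024: 2024-06-03.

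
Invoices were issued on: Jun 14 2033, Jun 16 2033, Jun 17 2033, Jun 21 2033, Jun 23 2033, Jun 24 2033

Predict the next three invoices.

Jun 28 2033, Jun 30 2033, Jul 1 2033

Gaps: 2, 1, 4, 2, 1 days — not constant, but cyclic with period 3.
The events fall on every Tuesday, Thursday and Friday.
The following Tuesday is Jun 28 2033.
Next Thursday: Jun 30 2033.
Next Friday: Jul 1 2033.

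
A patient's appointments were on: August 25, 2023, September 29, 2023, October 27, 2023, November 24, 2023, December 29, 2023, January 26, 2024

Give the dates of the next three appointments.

February 23, 2024; March 29, 2024; April 26, 2024

These are Fridays with 35, 28, 28, 35, 28-day gaps.
Each is the final Friday of its month — September 29, 2023 is past the 28th, so '4th Friday' doesn't fit.
February 2024 ends with Friday February 23, 2024.
March 2024 ends with Friday March 29, 2024.
Last Friday of April 2024: April 26, 2024.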